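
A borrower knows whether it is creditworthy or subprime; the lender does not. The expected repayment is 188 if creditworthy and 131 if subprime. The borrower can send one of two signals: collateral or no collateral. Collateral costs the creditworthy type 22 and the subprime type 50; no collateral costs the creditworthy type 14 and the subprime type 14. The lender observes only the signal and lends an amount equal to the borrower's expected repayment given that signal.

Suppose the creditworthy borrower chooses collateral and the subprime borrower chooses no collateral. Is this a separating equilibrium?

No

Under separation the lender infers type exactly: collateral → creditworthy (pays 188), no collateral → subprime (pays 131).
Creditworthy: collateral gives 188 − 22 = 166; no collateral gives 131 − 14 = 117. No deviation. ✓
Subprime: no collateral gives 131 − 14 = 117; collateral gives 188 − 50 = 138. Would deviate. ✗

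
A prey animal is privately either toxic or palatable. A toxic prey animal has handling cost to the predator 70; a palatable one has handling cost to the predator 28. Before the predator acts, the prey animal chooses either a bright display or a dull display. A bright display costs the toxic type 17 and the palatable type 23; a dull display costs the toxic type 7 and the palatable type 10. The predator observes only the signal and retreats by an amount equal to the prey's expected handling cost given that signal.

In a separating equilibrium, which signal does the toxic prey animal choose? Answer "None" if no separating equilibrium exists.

Try toxic → bright display, palatable → dull display:
  If types separate, bright display earns payment 70 and dull display earns 28.
  Toxic: bright display gives 70 − 17 = 53; dull display gives 28 − 7 = 21. No deviation. ✓
  Palatable: dull display gives 28 − 10 = 18; bright display gives 70 − 23 = 47. Would deviate. ✗
Try toxic → dull display, palatable → bright display:
  If types separate, dull display earns payment 70 and bright display earns 28.
  Toxic: dull display gives 70 − 7 = 63; bright display gives 28 − 17 = 11. No deviation. ✓
  Palatable: bright display gives 28 − 23 = 5; dull display gives 70 − 10 = 60. Would deviate. ✗
Neither assignment is incentive-compatible.

None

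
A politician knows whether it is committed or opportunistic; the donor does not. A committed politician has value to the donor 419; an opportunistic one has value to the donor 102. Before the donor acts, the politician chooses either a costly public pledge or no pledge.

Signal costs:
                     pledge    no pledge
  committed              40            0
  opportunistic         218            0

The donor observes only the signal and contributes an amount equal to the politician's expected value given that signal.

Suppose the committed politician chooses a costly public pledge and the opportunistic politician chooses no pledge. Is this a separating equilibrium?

No

If types separate, pledge earns payment 419 and no pledge earns 102.
Committed: pledge gives 419 − 40 = 379; no pledge gives 102 − 0 = 102. No deviation. ✓
Opportunistic: no pledge gives 102 − 0 = 102; pledge gives 419 − 218 = 201. Would deviate. ✗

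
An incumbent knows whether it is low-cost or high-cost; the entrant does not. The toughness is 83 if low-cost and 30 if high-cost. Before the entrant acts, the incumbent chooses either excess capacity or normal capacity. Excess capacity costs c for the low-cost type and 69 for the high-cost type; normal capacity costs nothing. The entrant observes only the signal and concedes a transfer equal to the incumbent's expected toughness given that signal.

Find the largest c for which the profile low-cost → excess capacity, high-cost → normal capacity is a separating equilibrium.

53

Under separation: excess capacity → low-cost (pays 83); normal capacity → high-cost (pays 30).
High-cost: 30 − 0 = 30 ≥ 83 − 69 = 14. Holds regardless of c. ✓
Low-cost: 83 − c ≥ 30 − 0, so c ≤ 83 − 30 = 53.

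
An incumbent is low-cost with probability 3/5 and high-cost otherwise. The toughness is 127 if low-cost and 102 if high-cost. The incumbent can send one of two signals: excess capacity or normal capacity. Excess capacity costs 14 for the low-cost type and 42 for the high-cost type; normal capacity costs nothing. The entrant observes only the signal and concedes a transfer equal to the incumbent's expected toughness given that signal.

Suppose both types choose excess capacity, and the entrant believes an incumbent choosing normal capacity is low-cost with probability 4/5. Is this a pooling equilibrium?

On the equilibrium path (excess capacity) the entrant holds the prior 3/5 and pays 3/5·127 + 2/5·102 = 117. Off-path (normal capacity) belief 4/5 gives 4/5·127 + 1/5·102 = 122.
Low-cost: excess capacity gives 117 − 14 = 103; normal capacity gives 122 − 0 = 122. Deviates. ✗
High-cost: excess capacity gives 117 − 42 = 75; normal capacity gives 122 − 0 = 122. Deviates. ✗

No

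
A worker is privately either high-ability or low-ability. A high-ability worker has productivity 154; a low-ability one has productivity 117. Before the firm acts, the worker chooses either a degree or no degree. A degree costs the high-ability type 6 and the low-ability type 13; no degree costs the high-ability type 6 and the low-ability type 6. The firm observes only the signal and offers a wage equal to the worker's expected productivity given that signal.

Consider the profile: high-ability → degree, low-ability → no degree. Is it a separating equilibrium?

No

If types separate, degree earns payment 154 and no degree earns 117.
High-ability: degree gives 154 − 6 = 148; no degree gives 117 − 6 = 111. No deviation. ✓
Low-ability: no degree gives 117 − 6 = 111; degree gives 154 − 13 = 141. Would deviate. ✗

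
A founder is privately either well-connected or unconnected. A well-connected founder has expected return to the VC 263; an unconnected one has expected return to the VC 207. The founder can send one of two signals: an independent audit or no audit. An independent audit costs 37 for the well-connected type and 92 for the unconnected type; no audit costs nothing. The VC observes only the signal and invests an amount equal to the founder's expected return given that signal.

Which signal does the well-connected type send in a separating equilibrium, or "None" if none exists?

Try well-connected → audit, unconnected → no audit:
  Under separation the VC infers type exactly: audit → well-connected (pays 263), no audit → unconnected (pays 207).
  Well-connected: audit gives 263 − 37 = 226; no audit gives 207 − 0 = 207. No deviation. ✓
  Unconnected: no audit gives 207 − 0 = 207; audit gives 263 − 92 = 171. No deviation. ✓
Both hold — the well-connected type sends audit.

audit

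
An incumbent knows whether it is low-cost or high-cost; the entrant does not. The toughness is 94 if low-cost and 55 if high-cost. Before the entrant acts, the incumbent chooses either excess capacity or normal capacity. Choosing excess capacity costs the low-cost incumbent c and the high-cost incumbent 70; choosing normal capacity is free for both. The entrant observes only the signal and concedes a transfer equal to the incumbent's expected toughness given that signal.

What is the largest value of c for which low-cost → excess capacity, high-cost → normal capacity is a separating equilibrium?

39

Under separation: excess capacity → low-cost (pays 94); normal capacity → high-cost (pays 55).
High-cost: 55 − 0 = 55 ≥ 94 − 70 = 24. Holds regardless of c. ✓
Low-cost: 94 − c ≥ 55 − 0, so c ≤ 94 − 55 = 39.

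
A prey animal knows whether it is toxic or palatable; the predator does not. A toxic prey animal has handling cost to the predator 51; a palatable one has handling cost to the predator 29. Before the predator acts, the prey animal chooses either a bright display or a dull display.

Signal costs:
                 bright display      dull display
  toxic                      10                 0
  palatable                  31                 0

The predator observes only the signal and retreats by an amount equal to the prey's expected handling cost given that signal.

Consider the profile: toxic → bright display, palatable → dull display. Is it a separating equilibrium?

If types separate, bright display earns payment 51 and dull display earns 29.
Toxic: bright display gives 51 − 10 = 41; dull display gives 29 − 0 = 29. No deviation. ✓
Palatable: dull display gives 29 − 0 = 29; bright display gives 51 − 31 = 20. No deviation. ✓
Both incentive constraints hold.

Yes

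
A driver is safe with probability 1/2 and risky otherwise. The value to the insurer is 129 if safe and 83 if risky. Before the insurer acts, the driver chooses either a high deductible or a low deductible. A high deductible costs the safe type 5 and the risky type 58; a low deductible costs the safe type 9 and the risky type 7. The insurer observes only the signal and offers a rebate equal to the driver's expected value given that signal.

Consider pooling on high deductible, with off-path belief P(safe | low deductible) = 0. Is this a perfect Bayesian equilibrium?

On the equilibrium path (high deductible) the insurer holds the prior 1/2 and pays 1/2·129 + 1/2·83 = 106. Off-path (low deductible) belief 0 gives 0·129 + 1·83 = 83.
Safe: high deductible gives 106 − 5 = 101; low deductible gives 83 − 9 = 74. Stays. ✓
Risky: high deductible gives 106 − 58 = 48; low deductible gives 83 − 7 = 76. Deviates. ✗

No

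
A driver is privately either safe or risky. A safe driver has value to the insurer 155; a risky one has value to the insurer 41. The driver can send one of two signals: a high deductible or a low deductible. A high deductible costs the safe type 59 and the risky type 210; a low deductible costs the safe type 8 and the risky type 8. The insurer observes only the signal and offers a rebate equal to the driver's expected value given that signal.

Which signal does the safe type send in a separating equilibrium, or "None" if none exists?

Try safe → high deductible, risky → low deductible:
  If types separate, high deductible earns payment 155 and low deductible earns 41.
  Safe: high deductible gives 155 − 59 = 96; low deductible gives 41 − 8 = 33. No deviation. ✓
  Risky: low deductible gives 41 − 8 = 33; high deductible gives 155 − 210 = -55. No deviation. ✓
Both hold — the safe type sends high deductible.

high deductible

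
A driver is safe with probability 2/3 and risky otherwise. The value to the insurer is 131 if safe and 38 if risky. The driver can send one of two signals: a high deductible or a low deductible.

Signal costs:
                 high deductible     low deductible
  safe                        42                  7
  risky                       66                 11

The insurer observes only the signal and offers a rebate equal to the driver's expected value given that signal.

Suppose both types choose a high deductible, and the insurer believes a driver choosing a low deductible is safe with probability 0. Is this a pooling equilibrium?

At the pooled signal (high deductible) the insurer holds the prior 2/3 and pays 2/3·131 + 1/3·38 = 100. Off-path (low deductible) belief 0 gives 0·131 + 1·38 = 38.
Safe: high deductible gives 100 − 42 = 58; low deductible gives 38 − 7 = 31. Stays. ✓
Risky: high deductible gives 100 − 66 = 34; low deductible gives 38 − 11 = 27. Stays. ✓

Yes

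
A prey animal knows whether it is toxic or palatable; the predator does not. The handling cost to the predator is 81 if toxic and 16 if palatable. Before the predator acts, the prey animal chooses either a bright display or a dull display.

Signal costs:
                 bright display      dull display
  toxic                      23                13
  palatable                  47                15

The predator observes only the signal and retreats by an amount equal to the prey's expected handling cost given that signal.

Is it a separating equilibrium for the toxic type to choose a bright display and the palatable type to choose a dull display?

Under separation the predator infers type exactly: bright display → toxic (pays 81), dull display → palatable (pays 16).
Toxic: bright display gives 81 − 23 = 58; dull display gives 16 − 13 = 3. No deviation. ✓
Palatable: dull display gives 16 − 15 = 1; bright display gives 81 − 47 = 34. Would deviate. ✗

No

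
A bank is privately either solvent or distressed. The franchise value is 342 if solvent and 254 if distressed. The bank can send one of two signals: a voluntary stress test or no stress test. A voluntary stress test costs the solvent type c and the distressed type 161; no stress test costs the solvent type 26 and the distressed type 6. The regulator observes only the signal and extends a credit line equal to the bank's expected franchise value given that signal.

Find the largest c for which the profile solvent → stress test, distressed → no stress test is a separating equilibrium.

114

Under separation: stress test → solvent (pays 342); no stress test → distressed (pays 254).
Distressed: 254 − 6 = 248 ≥ 342 − 161 = 181. Holds regardless of c. ✓
Solvent: 342 − c ≥ 254 − 26, so c ≤ 342 − 228 = 114.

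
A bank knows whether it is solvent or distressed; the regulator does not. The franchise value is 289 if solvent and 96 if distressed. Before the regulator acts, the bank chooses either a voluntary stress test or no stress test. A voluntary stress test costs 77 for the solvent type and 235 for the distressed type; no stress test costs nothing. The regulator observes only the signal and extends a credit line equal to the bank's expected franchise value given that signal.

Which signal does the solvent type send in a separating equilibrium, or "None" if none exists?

stress test

Try solvent → stress test, distressed → no stress test:
  Under separation the regulator infers type exactly: stress test → solvent (pays 289), no stress test → distressed (pays 96).
  Solvent: stress test gives 289 − 77 = 212; no stress test gives 96 − 0 = 96. No deviation. ✓
  Distressed: no stress test gives 96 − 0 = 96; stress test gives 289 − 235 = 54. No deviation. ✓
Both hold — the solvent type sends stress test.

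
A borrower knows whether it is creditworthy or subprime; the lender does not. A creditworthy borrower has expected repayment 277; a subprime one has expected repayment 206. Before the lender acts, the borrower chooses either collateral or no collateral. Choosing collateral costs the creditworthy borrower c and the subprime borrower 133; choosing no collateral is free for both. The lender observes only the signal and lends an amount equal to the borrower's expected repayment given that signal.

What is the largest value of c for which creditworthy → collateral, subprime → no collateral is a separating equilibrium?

Under separation: collateral → creditworthy (pays 277); no collateral → subprime (pays 206).
Subprime: 206 − 0 = 206 ≥ 277 − 133 = 144. Holds regardless of c. ✓
Creditworthy: 277 − c ≥ 206 − 0, so c ≤ 277 − 206 = 71.

71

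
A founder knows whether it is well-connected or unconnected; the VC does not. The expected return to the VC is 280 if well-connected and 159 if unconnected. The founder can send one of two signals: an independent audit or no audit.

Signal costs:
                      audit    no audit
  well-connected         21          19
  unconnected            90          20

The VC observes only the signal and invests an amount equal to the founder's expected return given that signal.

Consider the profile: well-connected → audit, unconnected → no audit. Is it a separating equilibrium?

No

If types separate, audit earns payment 280 and no audit earns 159.
Well-connected: audit gives 280 − 21 = 259; no audit gives 159 − 19 = 140. No deviation. ✓
Unconnected: no audit gives 159 − 20 = 139; audit gives 280 − 90 = 190. Would deviate. ✗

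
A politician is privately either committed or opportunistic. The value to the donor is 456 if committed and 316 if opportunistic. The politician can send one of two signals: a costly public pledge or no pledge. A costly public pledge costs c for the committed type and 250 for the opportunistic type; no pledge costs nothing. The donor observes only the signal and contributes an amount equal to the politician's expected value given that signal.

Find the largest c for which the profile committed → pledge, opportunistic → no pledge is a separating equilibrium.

140

Under separation: pledge → committed (pays 456); no pledge → opportunistic (pays 316).
Opportunistic: 316 − 0 = 316 ≥ 456 − 250 = 206. Holds regardless of c. ✓
Committed: 456 − c ≥ 316 − 0, so c ≤ 456 − 316 = 140.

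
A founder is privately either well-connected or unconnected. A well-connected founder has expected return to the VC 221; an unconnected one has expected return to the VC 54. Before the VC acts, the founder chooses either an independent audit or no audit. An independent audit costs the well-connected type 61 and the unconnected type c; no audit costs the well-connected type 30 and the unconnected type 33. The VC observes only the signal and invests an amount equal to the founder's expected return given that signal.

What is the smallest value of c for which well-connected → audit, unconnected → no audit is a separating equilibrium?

Under separation: audit → well-connected (pays 221); no audit → unconnected (pays 54).
Well-connected: 221 − 61 = 160 ≥ 54 − 30 = 24. Holds regardless of c. ✓
Unconnected: 54 − 33 ≥ 221 − c, so c ≥ 221 − 21 = 200.

200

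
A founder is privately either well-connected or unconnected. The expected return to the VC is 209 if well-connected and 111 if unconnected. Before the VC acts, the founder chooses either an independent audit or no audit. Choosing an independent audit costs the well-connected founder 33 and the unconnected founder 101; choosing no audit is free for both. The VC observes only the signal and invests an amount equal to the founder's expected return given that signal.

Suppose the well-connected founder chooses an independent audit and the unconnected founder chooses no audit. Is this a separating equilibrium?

If types separate, audit earns payment 209 and no audit earns 111.
Well-connected: audit gives 209 − 33 = 176; no audit gives 111 − 0 = 111. No deviation. ✓
Unconnected: no audit gives 111 − 0 = 111; audit gives 209 − 101 = 108. No deviation. ✓
Neither type gains from mimicking the other.

Yes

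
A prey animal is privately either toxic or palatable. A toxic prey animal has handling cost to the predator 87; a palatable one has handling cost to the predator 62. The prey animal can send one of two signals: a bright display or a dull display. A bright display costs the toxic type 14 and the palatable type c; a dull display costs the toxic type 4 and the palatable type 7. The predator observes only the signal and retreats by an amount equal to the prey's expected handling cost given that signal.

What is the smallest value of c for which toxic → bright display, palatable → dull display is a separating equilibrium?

Under separation: bright display → toxic (pays 87); dull display → palatable (pays 62).
Toxic: 87 − 14 = 73 ≥ 62 − 4 = 58. Holds regardless of c. ✓
Palatable: 62 − 7 ≥ 87 − c, so c ≥ 87 − 55 = 32.

32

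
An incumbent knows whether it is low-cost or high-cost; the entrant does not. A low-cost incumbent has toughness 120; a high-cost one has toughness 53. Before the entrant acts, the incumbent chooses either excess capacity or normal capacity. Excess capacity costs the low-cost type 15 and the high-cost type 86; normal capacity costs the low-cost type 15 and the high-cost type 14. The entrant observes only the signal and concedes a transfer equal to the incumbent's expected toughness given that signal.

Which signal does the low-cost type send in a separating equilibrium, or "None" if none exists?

Try low-cost → excess capacity, high-cost → normal capacity:
  If types separate, excess capacity earns payment 120 and normal capacity earns 53.
  Low-cost: excess capacity gives 120 − 15 = 105; normal capacity gives 53 − 15 = 38. No deviation. ✓
  High-cost: normal capacity gives 53 − 14 = 39; excess capacity gives 120 − 86 = 34. No deviation. ✓
Both hold — the low-cost type sends excess capacity.

excess capacity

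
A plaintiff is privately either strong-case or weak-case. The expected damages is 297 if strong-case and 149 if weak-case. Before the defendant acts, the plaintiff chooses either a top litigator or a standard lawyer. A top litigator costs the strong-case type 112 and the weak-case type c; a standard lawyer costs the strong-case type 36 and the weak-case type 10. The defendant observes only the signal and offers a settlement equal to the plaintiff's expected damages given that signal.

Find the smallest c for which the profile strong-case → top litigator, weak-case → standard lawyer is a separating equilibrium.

Under separation: top litigator → strong-case (pays 297); standard lawyer → weak-case (pays 149).
Strong-case: 297 − 112 = 185 ≥ 149 − 36 = 113. Holds regardless of c. ✓
Weak-case: 149 − 10 ≥ 297 − c, so c ≥ 297 − 139 = 158.

158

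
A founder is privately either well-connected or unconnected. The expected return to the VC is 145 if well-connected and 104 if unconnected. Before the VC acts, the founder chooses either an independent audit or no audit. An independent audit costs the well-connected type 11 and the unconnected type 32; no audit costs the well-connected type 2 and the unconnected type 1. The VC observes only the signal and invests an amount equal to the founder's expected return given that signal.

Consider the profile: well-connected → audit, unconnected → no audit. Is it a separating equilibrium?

If types separate, audit earns payment 145 and no audit earns 104.
Well-connected: audit gives 145 − 11 = 134; no audit gives 104 − 2 = 102. No deviation. ✓
Unconnected: no audit gives 104 − 1 = 103; audit gives 145 − 32 = 113. Would deviate. ✗

No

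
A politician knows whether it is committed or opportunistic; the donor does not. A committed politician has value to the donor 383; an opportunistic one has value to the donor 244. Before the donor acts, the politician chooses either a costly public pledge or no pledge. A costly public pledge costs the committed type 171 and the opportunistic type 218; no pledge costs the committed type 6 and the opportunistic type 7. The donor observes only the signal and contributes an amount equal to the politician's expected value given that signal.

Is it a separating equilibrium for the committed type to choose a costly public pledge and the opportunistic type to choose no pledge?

Under separation the donor infers type exactly: pledge → committed (pays 383), no pledge → opportunistic (pays 244).
Committed: pledge gives 383 − 171 = 212; no pledge gives 244 − 6 = 238. Would deviate. ✗
Opportunistic: no pledge gives 244 − 7 = 237; pledge gives 383 − 218 = 165. No deviation. ✓

No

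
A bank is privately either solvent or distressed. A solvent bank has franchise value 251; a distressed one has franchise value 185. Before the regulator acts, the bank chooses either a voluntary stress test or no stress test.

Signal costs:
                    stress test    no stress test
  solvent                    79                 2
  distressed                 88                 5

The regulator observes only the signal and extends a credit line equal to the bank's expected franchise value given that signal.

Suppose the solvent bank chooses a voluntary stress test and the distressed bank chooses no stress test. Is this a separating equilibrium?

If types separate, stress test earns payment 251 and no stress test earns 185.
Solvent: stress test gives 251 − 79 = 172; no stress test gives 185 − 2 = 183. Would deviate. ✗
Distressed: no stress test gives 185 − 5 = 180; stress test gives 251 − 88 = 163. No deviation. ✓

No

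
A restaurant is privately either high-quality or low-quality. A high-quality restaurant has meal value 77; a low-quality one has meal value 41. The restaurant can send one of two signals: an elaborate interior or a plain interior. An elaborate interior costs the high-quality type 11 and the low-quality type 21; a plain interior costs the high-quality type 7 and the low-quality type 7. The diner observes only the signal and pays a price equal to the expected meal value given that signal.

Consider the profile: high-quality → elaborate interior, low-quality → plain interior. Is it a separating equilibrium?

Under separation the diner infers type exactly: elaborate interior → high-quality (pays 77), plain interior → low-quality (pays 41).
High-quality: elaborate interior gives 77 − 11 = 66; plain interior gives 41 − 7 = 34. No deviation. ✓
Low-quality: plain interior gives 41 − 7 = 34; elaborate interior gives 77 − 21 = 56. Would deviate. ✗

No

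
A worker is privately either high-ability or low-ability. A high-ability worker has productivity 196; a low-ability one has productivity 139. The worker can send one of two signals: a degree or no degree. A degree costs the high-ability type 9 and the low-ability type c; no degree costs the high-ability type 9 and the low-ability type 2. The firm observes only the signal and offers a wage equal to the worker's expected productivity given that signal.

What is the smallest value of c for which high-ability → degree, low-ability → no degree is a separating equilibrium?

Under separation: degree → high-ability (pays 196); no degree → low-ability (pays 139).
High-ability: 196 − 9 = 187 ≥ 139 − 9 = 130. Holds regardless of c. ✓
Low-ability: 139 − 2 ≥ 196 − c, so c ≥ 196 − 137 = 59.

59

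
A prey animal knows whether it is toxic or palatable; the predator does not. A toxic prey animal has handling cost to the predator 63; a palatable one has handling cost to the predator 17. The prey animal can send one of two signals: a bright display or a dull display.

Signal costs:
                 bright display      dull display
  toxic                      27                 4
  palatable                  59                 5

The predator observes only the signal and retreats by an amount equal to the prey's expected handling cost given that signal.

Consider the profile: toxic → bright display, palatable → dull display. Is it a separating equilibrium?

If types separate, bright display earns payment 63 and dull display earns 17.
Toxic: bright display gives 63 − 27 = 36; dull display gives 17 − 4 = 13. No deviation. ✓
Palatable: dull display gives 17 − 5 = 12; bright display gives 63 − 59 = 4. No deviation. ✓
Both incentive constraints hold.

Yes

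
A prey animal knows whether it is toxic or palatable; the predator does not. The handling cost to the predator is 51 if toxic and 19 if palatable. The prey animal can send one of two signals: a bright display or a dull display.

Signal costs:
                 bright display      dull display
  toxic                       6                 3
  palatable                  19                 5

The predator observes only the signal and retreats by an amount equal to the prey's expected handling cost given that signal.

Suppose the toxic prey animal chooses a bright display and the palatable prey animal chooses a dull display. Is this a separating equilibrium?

No

If types separate, bright display earns payment 51 and dull display earns 19.
Toxic: bright display gives 51 − 6 = 45; dull display gives 19 − 3 = 16. No deviation. ✓
Palatable: dull display gives 19 − 5 = 14; bright display gives 51 − 19 = 32. Would deviate. ✗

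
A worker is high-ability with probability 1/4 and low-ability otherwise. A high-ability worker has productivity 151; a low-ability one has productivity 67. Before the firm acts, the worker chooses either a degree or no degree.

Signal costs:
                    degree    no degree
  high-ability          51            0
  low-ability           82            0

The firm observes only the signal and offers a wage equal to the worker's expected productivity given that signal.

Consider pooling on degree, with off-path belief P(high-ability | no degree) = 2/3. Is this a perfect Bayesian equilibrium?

At the pooled signal (degree) the firm holds the prior 1/4 and pays 1/4·151 + 3/4·67 = 88. Off-path (no degree) belief 2/3 gives 2/3·151 + 1/3·67 = 123.
High-ability: degree gives 88 − 51 = 37; no degree gives 123 − 0 = 123. Deviates. ✗
Low-ability: degree gives 88 − 82 = 6; no degree gives 123 − 0 = 123. Deviates. ✗

No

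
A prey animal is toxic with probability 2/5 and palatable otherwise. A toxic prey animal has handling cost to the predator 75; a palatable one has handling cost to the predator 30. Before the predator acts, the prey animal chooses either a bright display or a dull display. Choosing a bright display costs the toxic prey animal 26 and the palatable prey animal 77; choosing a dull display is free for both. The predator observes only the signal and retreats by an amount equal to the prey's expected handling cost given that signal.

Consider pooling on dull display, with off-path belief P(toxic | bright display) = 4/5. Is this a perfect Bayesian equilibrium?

Yes

At the pooled signal (dull display) the predator holds the prior 2/5 and pays 2/5·75 + 3/5·30 = 48. Off-path (bright display) belief 4/5 gives 4/5·75 + 1/5·30 = 66.
Toxic: dull display gives 48 − 0 = 48; bright display gives 66 − 26 = 40. Stays. ✓
Palatable: dull display gives 48 − 0 = 48; bright display gives 66 − 77 = -11. Stays. ✓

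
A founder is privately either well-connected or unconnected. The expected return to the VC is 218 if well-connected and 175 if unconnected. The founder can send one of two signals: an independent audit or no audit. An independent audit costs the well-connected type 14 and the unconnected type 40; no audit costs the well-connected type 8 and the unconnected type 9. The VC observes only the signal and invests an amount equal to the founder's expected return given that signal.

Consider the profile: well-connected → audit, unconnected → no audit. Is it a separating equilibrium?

If types separate, audit earns payment 218 and no audit earns 175.
Well-connected: audit gives 218 − 14 = 204; no audit gives 175 − 8 = 167. No deviation. ✓
Unconnected: no audit gives 175 − 9 = 166; audit gives 218 − 40 = 178. Would deviate. ✗

No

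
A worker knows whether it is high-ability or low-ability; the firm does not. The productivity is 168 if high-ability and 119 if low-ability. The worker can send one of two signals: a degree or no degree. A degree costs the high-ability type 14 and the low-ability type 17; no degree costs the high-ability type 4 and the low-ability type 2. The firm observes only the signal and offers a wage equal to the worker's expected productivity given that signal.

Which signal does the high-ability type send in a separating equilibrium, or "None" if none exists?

None

Try high-ability → degree, low-ability → no degree:
  If types separate, degree earns payment 168 and no degree earns 119.
  High-ability: degree gives 168 − 14 = 154; no degree gives 119 − 4 = 115. No deviation. ✓
  Low-ability: no degree gives 119 − 2 = 117; degree gives 168 − 17 = 151. Would deviate. ✗
Try high-ability → no degree, low-ability → degree:
  If types separate, no degree earns payment 168 and degree earns 119.
  High-ability: no degree gives 168 − 4 = 164; degree gives 119 − 14 = 105. No deviation. ✓
  Low-ability: degree gives 119 − 17 = 102; no degree gives 168 − 2 = 166. Would deviate. ✗
Neither assignment is incentive-compatible.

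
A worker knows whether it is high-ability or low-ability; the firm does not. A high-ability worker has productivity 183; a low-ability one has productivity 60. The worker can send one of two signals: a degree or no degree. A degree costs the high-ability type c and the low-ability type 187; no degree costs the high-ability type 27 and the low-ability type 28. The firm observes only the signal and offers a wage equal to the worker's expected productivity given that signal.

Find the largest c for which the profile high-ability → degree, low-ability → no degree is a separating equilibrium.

150

Under separation: degree → high-ability (pays 183); no degree → low-ability (pays 60).
Low-ability: 60 − 28 = 32 ≥ 183 − 187 = -4. Holds regardless of c. ✓
High-ability: 183 − c ≥ 60 − 27, so c ≤ 183 − 33 = 150.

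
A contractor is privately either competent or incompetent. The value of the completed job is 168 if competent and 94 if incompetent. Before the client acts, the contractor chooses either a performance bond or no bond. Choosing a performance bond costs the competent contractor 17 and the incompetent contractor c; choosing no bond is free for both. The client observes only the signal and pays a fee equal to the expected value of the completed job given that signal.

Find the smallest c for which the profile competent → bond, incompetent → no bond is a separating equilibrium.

74

Under separation: bond → competent (pays 168); no bond → incompetent (pays 94).
Competent: 168 − 17 = 151 ≥ 94 − 0 = 94. Holds regardless of c. ✓
Incompetent: 94 − 0 ≥ 168 − c, so c ≥ 168 − 94 = 74.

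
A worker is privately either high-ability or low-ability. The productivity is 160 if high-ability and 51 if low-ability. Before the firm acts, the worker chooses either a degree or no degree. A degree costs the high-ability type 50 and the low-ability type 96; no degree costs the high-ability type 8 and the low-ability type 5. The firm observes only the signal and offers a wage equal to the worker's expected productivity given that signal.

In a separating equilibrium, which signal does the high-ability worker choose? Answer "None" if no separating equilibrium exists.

Try high-ability → degree, low-ability → no degree:
  Under separation the firm infers type exactly: degree → high-ability (pays 160), no degree → low-ability (pays 51).
  High-ability: degree gives 160 − 50 = 110; no degree gives 51 − 8 = 43. No deviation. ✓
  Low-ability: no degree gives 51 − 5 = 46; degree gives 160 − 96 = 64. Would deviate. ✗
Try high-ability → no degree, low-ability → degree:
  Under separation the firm infers type exactly: no degree → high-ability (pays 160), degree → low-ability (pays 51).
  High-ability: no degree gives 160 − 8 = 152; degree gives 51 − 50 = 1. No deviation. ✓
  Low-ability: degree gives 51 − 96 = -45; no degree gives 160 − 5 = 155. Would deviate. ✗
Neither assignment is incentive-compatible.

None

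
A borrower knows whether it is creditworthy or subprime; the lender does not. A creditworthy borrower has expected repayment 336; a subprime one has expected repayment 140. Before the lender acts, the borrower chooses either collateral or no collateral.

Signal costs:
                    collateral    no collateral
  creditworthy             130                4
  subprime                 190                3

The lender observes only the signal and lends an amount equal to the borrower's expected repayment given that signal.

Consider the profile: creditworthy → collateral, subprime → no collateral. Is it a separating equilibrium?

Under separation the lender infers type exactly: collateral → creditworthy (pays 336), no collateral → subprime (pays 140).
Creditworthy: collateral gives 336 − 130 = 206; no collateral gives 140 − 4 = 136. No deviation. ✓
Subprime: no collateral gives 140 − 3 = 137; collateral gives 336 − 190 = 146. Would deviate. ✗

No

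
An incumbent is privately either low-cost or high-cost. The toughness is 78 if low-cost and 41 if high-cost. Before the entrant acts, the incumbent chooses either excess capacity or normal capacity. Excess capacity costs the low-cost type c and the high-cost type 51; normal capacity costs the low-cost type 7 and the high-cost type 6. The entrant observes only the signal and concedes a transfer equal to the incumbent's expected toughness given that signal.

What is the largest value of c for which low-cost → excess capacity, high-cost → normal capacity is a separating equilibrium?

Under separation: excess capacity → low-cost (pays 78); normal capacity → high-cost (pays 41).
High-cost: 41 − 6 = 35 ≥ 78 − 51 = 27. Holds regardless of c. ✓
Low-cost: 78 − c ≥ 41 − 7, so c ≤ 78 − 34 = 44.

44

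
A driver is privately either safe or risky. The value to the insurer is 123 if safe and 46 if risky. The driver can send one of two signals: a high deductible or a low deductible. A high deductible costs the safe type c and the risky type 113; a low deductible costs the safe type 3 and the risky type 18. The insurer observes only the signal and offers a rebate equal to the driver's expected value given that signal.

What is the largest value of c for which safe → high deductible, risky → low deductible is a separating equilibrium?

Under separation: high deductible → safe (pays 123); low deductible → risky (pays 46).
Risky: 46 − 18 = 28 ≥ 123 − 113 = 10. Holds regardless of c. ✓
Safe: 123 − c ≥ 46 − 3, so c ≤ 123 − 43 = 80.

80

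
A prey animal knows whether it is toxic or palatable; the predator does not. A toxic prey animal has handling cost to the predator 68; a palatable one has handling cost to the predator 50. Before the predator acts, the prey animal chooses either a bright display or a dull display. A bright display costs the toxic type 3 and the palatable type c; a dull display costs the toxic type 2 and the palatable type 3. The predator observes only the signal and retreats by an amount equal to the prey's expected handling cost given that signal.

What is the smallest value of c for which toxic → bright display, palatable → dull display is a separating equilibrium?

Under separation: bright display → toxic (pays 68); dull display → palatable (pays 50).
Toxic: 68 − 3 = 65 ≥ 50 − 2 = 48. Holds regardless of c. ✓
Palatable: 50 − 3 ≥ 68 − c, so c ≥ 68 − 47 = 21.

21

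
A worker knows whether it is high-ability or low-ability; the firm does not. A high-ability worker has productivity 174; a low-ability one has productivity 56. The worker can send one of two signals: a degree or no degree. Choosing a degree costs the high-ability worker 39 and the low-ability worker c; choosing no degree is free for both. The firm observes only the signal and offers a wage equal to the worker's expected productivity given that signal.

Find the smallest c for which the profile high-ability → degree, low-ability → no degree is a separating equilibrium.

118

Under separation: degree → high-ability (pays 174); no degree → low-ability (pays 56).
High-ability: 174 − 39 = 135 ≥ 56 − 0 = 56. Holds regardless of c. ✓
Low-ability: 56 − 0 ≥ 174 − c, so c ≥ 174 − 56 = 118.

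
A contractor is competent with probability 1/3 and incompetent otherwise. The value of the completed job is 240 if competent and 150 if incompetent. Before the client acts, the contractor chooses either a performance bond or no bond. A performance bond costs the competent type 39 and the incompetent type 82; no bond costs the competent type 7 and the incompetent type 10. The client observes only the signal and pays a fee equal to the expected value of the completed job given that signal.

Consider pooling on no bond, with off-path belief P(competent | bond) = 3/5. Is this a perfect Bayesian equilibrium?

Yes

At the pooled signal (no bond) the client holds the prior 1/3 and pays 1/3·240 + 2/3·150 = 180. Off-path (bond) belief 3/5 gives 3/5·240 + 2/5·150 = 204.
Competent: no bond gives 180 − 7 = 173; bond gives 204 − 39 = 165. Stays. ✓
Incompetent: no bond gives 180 − 10 = 170; bond gives 204 − 82 = 122. Stays. ✓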